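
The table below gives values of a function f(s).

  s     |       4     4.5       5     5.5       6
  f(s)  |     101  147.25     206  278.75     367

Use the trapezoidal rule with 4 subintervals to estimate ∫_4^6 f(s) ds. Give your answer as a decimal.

433

Δs = 0.5.
T_4 = (0.5/2)·[101 + 2·147.25 + 2·206 + 2·278.75 + 367] = 433.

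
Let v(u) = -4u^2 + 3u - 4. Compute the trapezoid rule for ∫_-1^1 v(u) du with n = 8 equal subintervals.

-10.75

Δu = (1 − (-1))/8 = 0.25.
v(-1) = -11, v(-0.75) = -8.5, v(-0.5) = -6.5, v(-0.25) = -5, v(0) = -4, v(0.25) = -3.5, v(0.5) = -3.5, v(0.75) = -4, v(1) = -5.
T_8 = (Δu/2)·[v(u_0) + 2v(u_1) + ... + 2v(u_{7}) + v(u_8)].
Sum = -10.75.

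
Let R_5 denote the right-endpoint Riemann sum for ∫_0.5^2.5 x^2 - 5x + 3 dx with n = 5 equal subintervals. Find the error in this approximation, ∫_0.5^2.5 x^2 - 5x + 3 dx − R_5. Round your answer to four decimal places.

Exact integral: ∫_0.5^2.5 f(x) dx ≈ -3.833333.
R_5 = -4.58.
Error ≈ -3.833333 − (-4.58) ≈ 0.7467.

0.7467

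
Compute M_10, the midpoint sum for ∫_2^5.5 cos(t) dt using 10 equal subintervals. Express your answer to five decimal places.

-1.62311

Δt = (5.5 − 2)/10 = 0.35.
Midpoints: 2.175, 2.525, 2.875, 3.225, 3.575, 3.925, 4.275, 4.625, 4.975, 5.325.
f(2.175) ≈ -0.56811, f(2.525) ≈ -0.81585, f(2.875) ≈ -0.96467, f(3.225) ≈ -0.99652, f(3.575) ≈ -0.90754, f(3.925) ≈ -0.70851, f(4.275) ≈ -0.42358, f(4.625) ≈ -0.08728, f(4.975) ≈ 0.25960, f(5.325) ≈ 0.57501.
Sum = Δt · [f(2.175) + f(2.525) + f(2.875) + ...].
Sum ≈ -1.62311.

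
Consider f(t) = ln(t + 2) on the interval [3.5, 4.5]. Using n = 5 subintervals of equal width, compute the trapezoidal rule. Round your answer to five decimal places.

1.79051

Δt = (4.5 − 3.5)/5 = 0.2.
f(3.5) ≈ 1.70475, f(3.7) ≈ 1.74047, f(3.9) ≈ 1.77495, f(4.1) ≈ 1.80829, f(4.3) ≈ 1.84055, f(4.5) ≈ 1.87180.
T_5 = (Δt/2)·[f(t_0) + 2f(t_1) + ... + 2f(t_{4}) + f(t_5)].
Sum ≈ 1.79051.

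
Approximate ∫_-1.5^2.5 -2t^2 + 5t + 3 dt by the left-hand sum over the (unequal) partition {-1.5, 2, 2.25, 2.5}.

Subinterval widths: 3.5, 0.25, 0.25.
Left endpoints: -1.5, 2, 2.25.
f(-1.5) = -9, f(2) = 5, f(2.25) = 4.125.
Sum = Σ Δt_i · f(t_i).
Sum = -29.21875.

-29.21875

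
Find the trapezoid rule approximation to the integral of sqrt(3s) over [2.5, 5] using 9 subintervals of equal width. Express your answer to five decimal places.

8.34456

Δs = (5 − 2.5)/9 = 5/18.
f(2.5) ≈ 2.73861, f(25/9) ≈ 2.88675, f(55/18) ≈ 3.02765, f(10/3) ≈ 3.16228, f(65/18) ≈ 3.29140, f(35/9) ≈ 3.41565, f(25/6) ≈ 3.53553, f(40/9) ≈ 3.65148, f(85/18) ≈ 3.76386, f(5) ≈ 3.87298.
T_9 = (Δs/2)·[f(s_0) + 2f(s_1) + ... + 2f(s_{8}) + f(s_9)].
Sum ≈ 8.34456.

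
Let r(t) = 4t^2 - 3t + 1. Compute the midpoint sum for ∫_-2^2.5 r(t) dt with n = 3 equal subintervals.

29.25

Δt = (2.5 − (-2))/3 = 1.5.
Midpoints: -1.25, 0.25, 1.75.
r(-1.25) = 11, r(0.25) = 0.5, r(1.75) = 8.
Sum = Δt · [r(-1.25) + r(0.25) + r(1.75)].
Sum = 29.25.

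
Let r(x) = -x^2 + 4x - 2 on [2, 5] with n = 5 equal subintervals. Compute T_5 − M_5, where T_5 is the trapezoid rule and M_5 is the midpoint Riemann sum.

-0.27

T_5 = -3.18.
M_5 = -2.91.
T_5 − M_5 = -0.27.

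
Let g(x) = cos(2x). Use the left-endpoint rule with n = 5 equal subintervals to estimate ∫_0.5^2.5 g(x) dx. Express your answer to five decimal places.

-0.80034

Δx = (2.5 − 0.5)/5 = 0.4.
Left endpoints: 0.5, 0.9, 1.3, 1.7, 2.1.
g(0.5) ≈ 0.54030, g(0.9) ≈ -0.22720, g(1.3) ≈ -0.85689, g(1.7) ≈ -0.96680, g(2.1) ≈ -0.49026.
Sum = Δx · [g(0.5) + g(0.9) + g(1.3) + g(1.7) + g(2.1)].
Sum ≈ -0.80034.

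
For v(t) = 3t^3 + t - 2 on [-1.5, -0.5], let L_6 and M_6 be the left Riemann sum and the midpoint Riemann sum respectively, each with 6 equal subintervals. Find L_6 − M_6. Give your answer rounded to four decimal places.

L_6 = -7.6875.
M_6 ≈ -6.729167.
L_6 − M_6 ≈ -0.9583.

-0.9583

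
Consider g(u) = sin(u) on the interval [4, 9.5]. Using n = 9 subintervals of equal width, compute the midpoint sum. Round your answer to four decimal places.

0.3489

Δu = (9.5 − 4)/9 = 11/18.
Midpoints: 155/36, 59/12, 199/36, 221/36, 6.75, 265/36, 287/36, 103/12, 331/36.
g(155/36) ≈ -0.9184, g(59/12) ≈ -0.9792, g(199/36) ≈ -0.6856, g(221/36) ≈ -0.1438, g(6.75) ≈ 0.4500, g(265/36) ≈ 0.8810, g(287/36) ≈ 0.9930, g(103/12) ≈ 0.7456, g(331/36) ≈ 0.2283.
Sum = Δu · [g(155/36) + g(59/12) + g(199/36) + ...].
Sum ≈ 0.3489.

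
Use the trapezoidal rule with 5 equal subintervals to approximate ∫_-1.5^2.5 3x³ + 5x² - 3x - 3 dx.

43.22

Δx = (2.5 − (-1.5))/5 = 0.8.
f(-1.5) = 2.625, f(-0.7) = 0.521, f(0.1) = -3.247, f(0.9) = 0.537, f(1.7) = 21.089, f(2.5) = 67.625.
T_5 = (Δx/2)·[f(x_0) + 2f(x_1) + ... + 2f(x_{4}) + f(x_5)].
Sum = 43.22.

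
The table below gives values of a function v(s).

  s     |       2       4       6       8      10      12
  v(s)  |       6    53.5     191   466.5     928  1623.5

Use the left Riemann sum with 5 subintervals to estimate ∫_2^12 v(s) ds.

Δs = 2.
Sum = 2·[6 + 53.5 + 191 + 466.5 + 928] = 3290.

3290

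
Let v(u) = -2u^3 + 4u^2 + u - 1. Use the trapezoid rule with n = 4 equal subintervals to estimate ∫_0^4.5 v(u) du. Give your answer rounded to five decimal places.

Δu = (4.5 − 0)/4 = 1.125.
v(0) = -1, v(1.125) = 2.33984375, v(2.25) = -1.28125, v(3.375) = -28.94921875, v(4.5) = -97.75.
T_4 = (Δu/2)·[v(u_0) + 2v(u_1) + 2v(u_2) + 2v(u_3) + v(u_4)].
Sum ≈ -86.92383.

-86.92383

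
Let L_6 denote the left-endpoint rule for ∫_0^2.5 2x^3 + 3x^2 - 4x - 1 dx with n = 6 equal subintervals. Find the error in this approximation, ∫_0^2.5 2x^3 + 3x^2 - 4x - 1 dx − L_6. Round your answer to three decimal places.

Exact integral: ∫_0^2.5 f(x) dx = 20.15625.
L_6 ≈ 12.58247.
Error ≈ 20.15625 − 12.58247 ≈ 7.574.

7.574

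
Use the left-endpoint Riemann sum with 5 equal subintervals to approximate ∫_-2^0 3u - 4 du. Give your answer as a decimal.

-15.2

Δu = (0 − (-2))/5 = 0.4.
Left endpoints: -2, -1.6, -1.2, -0.8, -0.4.
f(-2) = -10, f(-1.6) = -8.8, f(-1.2) = -7.6, f(-0.8) = -6.4, f(-0.4) = -5.2.
Sum = Δu · [f(-2) + f(-1.6) + f(-1.2) + f(-0.8) + f(-0.4)].
Sum = -15.2.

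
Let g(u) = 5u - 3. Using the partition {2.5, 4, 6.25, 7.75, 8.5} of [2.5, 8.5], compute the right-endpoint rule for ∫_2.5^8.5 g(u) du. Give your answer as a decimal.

Subinterval widths: 1.5, 2.25, 1.5, 0.75.
Right endpoints: 4, 6.25, 7.75, 8.5.
g(4) = 17, g(6.25) = 28.25, g(7.75) = 35.75, g(8.5) = 39.5.
Sum = Σ Δu_i · g(u_i).
Sum = 172.3125.

172.3125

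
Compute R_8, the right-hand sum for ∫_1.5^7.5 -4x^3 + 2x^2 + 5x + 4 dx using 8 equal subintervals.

-3326.25

Δx = (7.5 − 1.5)/8 = 0.75.
Right endpoints: 2.25, 3, 3.75, 4.5, 5.25, 6, 6.75, 7.5.
f(2.25) = -20.1875, f(3) = -71, f(3.75) = -160.0625, f(4.5) = -297.5, f(5.25) = -493.4375, f(6) = -758, f(6.75) = -1101.3125, f(7.5) = -1533.5.
Sum = Δx · [f(2.25) + f(3) + f(3.75) + ...].
Sum = -3326.25.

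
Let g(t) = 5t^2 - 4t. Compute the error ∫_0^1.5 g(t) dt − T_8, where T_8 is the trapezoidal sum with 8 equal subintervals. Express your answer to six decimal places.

-0.043945

Exact integral: ∫_0^1.5 g(t) dt = 1.125.
T_8 ≈ 1.16894531.
Error ≈ 1.125 − 1.16894531 ≈ -0.043945.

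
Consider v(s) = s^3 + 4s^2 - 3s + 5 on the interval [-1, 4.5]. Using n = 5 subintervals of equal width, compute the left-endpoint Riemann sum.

150.04

Δs = (4.5 − (-1))/5 = 1.1.
Left endpoints: -1, 0.1, 1.2, 2.3, 3.4.
v(-1) = 11, v(0.1) = 4.741, v(1.2) = 8.888, v(2.3) = 31.427, v(3.4) = 80.344.
Sum = Δs · [v(-1) + v(0.1) + v(1.2) + v(2.3) + v(3.4)].
Sum = 150.04.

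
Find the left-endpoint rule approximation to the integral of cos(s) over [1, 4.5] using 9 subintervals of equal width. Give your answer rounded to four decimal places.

-1.6500

Δs = (4.5 − 1)/9 = 7/18.
Left endpoints: 1, 25/18, 16/9, 13/6, 23/9, 53/18, 10/3, 67/18, 37/9.
f(1) ≈ 0.5403, f(25/18) ≈ 0.1809, f(16/9) ≈ -0.2055, f(13/6) ≈ -0.5612, f(23/9) ≈ -0.8331, f(53/18) ≈ -0.9806, f(10/3) ≈ -0.9817, f(67/18) ≈ -0.8361, f(37/9) ≈ -0.5657.
Sum = Δs · [f(1) + f(25/18) + f(16/9) + ...].
Sum ≈ -1.6500.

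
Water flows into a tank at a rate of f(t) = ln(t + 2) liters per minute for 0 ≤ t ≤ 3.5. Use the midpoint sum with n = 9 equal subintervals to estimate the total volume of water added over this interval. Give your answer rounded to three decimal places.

Δt = (3.5 − 0)/9 = 7/18.
Midpoints: 7/36, 7/12, 35/36, 49/36, 1.75, 77/36, 91/36, 35/12, 119/36.
f(7/36) ≈ 0.786, f(7/12) ≈ 0.949, f(35/36) ≈ 1.089, f(49/36) ≈ 1.212, f(1.75) ≈ 1.322, f(77/36) ≈ 1.420, f(91/36) ≈ 1.510, f(35/12) ≈ 1.593, f(119/36) ≈ 1.669.
Sum = Δt · [f(7/36) + f(7/12) + f(35/36) + ...].
Sum ≈ 4.492.

4.492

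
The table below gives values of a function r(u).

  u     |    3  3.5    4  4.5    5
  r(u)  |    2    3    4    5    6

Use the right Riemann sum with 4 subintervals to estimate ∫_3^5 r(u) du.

Δu = 0.5.
Sum = 0.5·[3 + 4 + 5 + 6] = 9.

9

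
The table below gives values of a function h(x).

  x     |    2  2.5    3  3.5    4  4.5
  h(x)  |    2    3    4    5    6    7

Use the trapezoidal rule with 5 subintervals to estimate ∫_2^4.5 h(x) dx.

11.25

Δx = 0.5.
T_5 = (0.5/2)·[2 + 2·3 + 2·4 + 2·5 + 2·6 + 7] = 11.25.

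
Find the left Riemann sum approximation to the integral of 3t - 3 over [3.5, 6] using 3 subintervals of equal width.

Δt = (6 − 3.5)/3 = 5/6.
Left endpoints: 3.5, 13/3, 31/6.
f(3.5) = 7.5, f(13/3) = 10, f(31/6) = 12.5.
Sum = Δt · [f(3.5) + f(13/3) + f(31/6)].
Sum = 25.

25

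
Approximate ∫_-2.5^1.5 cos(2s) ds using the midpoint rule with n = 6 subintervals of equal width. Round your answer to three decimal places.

Δs = (1.5 − (-2.5))/6 = 2/3.
Midpoints: -13/6, -1.5, -5/6, -1/6, 0.5, 7/6.
f(-13/6) ≈ -0.370, f(-1.5) ≈ -0.990, f(-5/6) ≈ -0.096, f(-1/6) ≈ 0.945, f(0.5) ≈ 0.540, f(7/6) ≈ -0.691.
Sum = Δs · [f(-13/6) + f(-1.5) + f(-5/6) + ...].
Sum ≈ -0.441.

-0.441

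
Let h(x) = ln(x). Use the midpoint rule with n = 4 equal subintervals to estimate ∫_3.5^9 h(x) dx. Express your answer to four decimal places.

Δx = (9 − 3.5)/4 = 1.375.
Midpoints: 4.1875, 5.5625, 6.9375, 8.3125.
h(4.1875) ≈ 1.4321, h(5.5625) ≈ 1.7160, h(6.9375) ≈ 1.9369, h(8.3125) ≈ 2.1178.
Sum = Δx · [h(4.1875) + h(5.5625) + h(6.9375) + h(8.3125)].
Sum ≈ 9.9039.

9.9039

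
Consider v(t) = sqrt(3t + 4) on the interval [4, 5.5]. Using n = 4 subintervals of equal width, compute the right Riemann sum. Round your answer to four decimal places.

Δt = (5.5 − 4)/4 = 0.375.
Right endpoints: 4.375, 4.75, 5.125, 5.5.
v(4.375) ≈ 4.1382, v(4.75) ≈ 4.2720, v(5.125) ≈ 4.4017, v(5.5) ≈ 4.5277.
Sum = Δt · [v(4.375) + v(4.75) + v(5.125) + v(5.5)].
Sum ≈ 6.5024.

6.5024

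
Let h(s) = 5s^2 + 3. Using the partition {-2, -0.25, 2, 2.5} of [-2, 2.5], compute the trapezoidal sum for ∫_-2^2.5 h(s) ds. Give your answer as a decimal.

Subinterval widths: 1.75, 2.25, 0.5.
h(-2) = 23, h(-0.25) = 3.3125, h(2) = 23, h(2.5) = 34.25.
On each subinterval the trapezoid contributes (Δs_i/2)·[h(s_{i-1}) + h(s_i)].
Sum = 66.9375.

66.9375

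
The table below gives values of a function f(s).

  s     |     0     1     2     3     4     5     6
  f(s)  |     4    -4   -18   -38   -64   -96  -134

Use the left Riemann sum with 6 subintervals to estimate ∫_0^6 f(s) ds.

-216

Δs = 1.
Sum = 1·[4 + (-4) + (-18) + (-38) + (-64) + (-96)] = -216.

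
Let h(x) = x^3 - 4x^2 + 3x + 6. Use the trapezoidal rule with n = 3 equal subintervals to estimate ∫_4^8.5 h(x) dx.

Δx = (8.5 − 4)/3 = 1.5.
h(4) = 18, h(5.5) = 67.875, h(7) = 174, h(8.5) = 356.625.
T_3 = (Δx/2)·[h(x_0) + 2h(x_1) + 2h(x_2) + h(x_3)].
Sum = 643.78125.

643.78125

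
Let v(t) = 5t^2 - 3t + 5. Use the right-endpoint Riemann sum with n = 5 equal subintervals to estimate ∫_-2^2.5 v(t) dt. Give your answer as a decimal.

60.525

Δt = (2.5 − (-2))/5 = 0.9.
Right endpoints: -1.1, -0.2, 0.7, 1.6, 2.5.
v(-1.1) = 14.35, v(-0.2) = 5.8, v(0.7) = 5.35, v(1.6) = 13, v(2.5) = 28.75.
Sum = Δt · [v(-1.1) + v(-0.2) + v(0.7) + v(1.6) + v(2.5)].
Sum = 60.525.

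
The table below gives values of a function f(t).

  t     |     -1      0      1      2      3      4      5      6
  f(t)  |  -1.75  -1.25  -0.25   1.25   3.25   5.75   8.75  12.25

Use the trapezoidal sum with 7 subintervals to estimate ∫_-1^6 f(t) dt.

Δt = 1.
T_7 = (1/2)·[(-1.75) + 2·(-1.25) + 2·(-0.25) + 2·1.25 + 2·3.25 + 2·5.75 + 2·8.75 + 12.25] = 22.75.

22.75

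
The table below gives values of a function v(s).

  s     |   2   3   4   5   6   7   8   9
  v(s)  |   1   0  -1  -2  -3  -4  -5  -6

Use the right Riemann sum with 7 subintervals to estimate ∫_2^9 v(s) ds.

Δs = 1.
Sum = 1·[0 + (-1) + (-2) + (-3) + (-4) + (-5) + (-6)] = -21.

-21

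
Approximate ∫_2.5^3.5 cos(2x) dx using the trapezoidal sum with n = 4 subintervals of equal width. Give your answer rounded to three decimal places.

Δx = (3.5 − 2.5)/4 = 0.25.
f(2.5) ≈ 0.284, f(2.75) ≈ 0.709, f(3) ≈ 0.960, f(3.25) ≈ 0.977, f(3.5) ≈ 0.754.
T_4 = (Δx/2)·[f(x_0) + 2f(x_1) + 2f(x_2) + 2f(x_3) + f(x_4)].
Sum ≈ 0.791.

0.791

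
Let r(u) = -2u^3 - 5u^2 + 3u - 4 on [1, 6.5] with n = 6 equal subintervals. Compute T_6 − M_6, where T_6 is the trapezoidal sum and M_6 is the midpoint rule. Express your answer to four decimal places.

-31.7730

T_6 ≈ -1329.379919.
M_6 ≈ -1297.606916.
T_6 − M_6 ≈ -31.7730.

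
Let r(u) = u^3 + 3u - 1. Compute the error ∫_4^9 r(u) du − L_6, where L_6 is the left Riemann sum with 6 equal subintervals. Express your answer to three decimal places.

Exact integral: ∫_4^9 r(u) du = 1668.75.
L_6 ≈ 1396.70139.
Error ≈ 1668.75 − 1396.70139 ≈ 272.049.

272.049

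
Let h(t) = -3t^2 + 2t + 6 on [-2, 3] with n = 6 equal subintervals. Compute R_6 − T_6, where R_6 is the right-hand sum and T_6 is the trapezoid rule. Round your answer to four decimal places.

-2.0833

R_6 ≈ -3.819444.
T_6 ≈ -1.736111.
R_6 − T_6 ≈ -2.0833.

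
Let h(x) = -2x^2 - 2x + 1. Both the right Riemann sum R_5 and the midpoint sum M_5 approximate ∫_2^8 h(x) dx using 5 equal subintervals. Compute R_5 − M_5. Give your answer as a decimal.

R_5 = -472.08.
M_5 = -388.56.
R_5 − M_5 = -83.52.

-83.52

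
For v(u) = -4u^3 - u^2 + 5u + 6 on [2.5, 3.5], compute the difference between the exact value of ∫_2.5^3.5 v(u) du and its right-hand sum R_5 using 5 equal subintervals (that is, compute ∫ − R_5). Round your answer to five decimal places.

Exact integral: ∫_2.5^3.5 v(u) du ≈ -99.0833333.
R_5 = -110.33.
Error ≈ -99.0833333 − (-110.33) ≈ 11.24667.

11.24667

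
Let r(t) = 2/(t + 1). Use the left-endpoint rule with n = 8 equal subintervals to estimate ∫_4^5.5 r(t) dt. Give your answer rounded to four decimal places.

Δt = (5.5 − 4)/8 = 0.1875.
Left endpoints: 4, 4.1875, 4.375, 4.5625, 4.75, 4.9375, 5.125, 5.3125.
r(4) = 0.4, r(4.1875) = 32/83, r(4.375) = 16/43, r(4.5625) = 32/89, r(4.75) = 8/23, r(4.9375) = 32/95, r(5.125) = 16/49, r(5.3125) = 32/101.
Sum = Δt · [r(4) + r(4.1875) + r(4.375) + ...].
Sum ≈ 0.5335.

0.5335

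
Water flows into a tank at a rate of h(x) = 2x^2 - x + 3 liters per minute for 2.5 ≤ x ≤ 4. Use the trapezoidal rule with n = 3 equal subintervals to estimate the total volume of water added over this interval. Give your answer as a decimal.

Δx = (4 − 2.5)/3 = 0.5.
h(2.5) = 13, h(3) = 18, h(3.5) = 24, h(4) = 31.
T_3 = (Δx/2)·[h(x_0) + 2h(x_1) + 2h(x_2) + h(x_3)].
Sum = 32.

32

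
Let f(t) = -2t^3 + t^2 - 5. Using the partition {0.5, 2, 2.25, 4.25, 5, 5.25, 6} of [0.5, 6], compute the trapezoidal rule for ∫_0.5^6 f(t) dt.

-636.125

Subinterval widths: 1.5, 0.25, 2, 0.75, 0.25, 0.75.
f(0.5) = -5, f(2) = -17, f(2.25) = -22.71875, f(4.25) = -140.46875, f(5) = -230, f(5.25) = -266.84375, f(6) = -401.
On each subinterval the trapezoid contributes (Δt_i/2)·[f(t_{i-1}) + f(t_i)].
Sum = -636.125.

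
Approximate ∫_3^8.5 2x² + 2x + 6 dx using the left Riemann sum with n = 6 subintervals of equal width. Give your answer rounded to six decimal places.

426.186343

Δx = (8.5 − 3)/6 = 11/12.
Left endpoints: 3, 47/12, 29/6, 5.75, 20/3, 91/12.
f(3) = 30, f(47/12) = 3205/72, f(29/6) = 1123/18, f(5.75) = 83.625, f(20/3) = 974/9, f(91/12) = 9805/72.
Sum = Δx · [f(3) + f(47/12) + f(29/6) + ...].
Sum ≈ 426.186343.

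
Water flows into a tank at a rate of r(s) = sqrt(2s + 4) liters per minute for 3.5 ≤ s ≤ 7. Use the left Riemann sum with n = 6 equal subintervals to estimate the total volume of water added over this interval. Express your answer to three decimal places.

13.023

Δs = (7 − 3.5)/6 = 7/12.
Left endpoints: 3.5, 49/12, 14/3, 5.25, 35/6, 77/12.
r(3.5) ≈ 3.317, r(49/12) ≈ 3.488, r(14/3) ≈ 3.651, r(5.25) ≈ 3.808, r(35/6) ≈ 3.958, r(77/12) ≈ 4.103.
Sum = Δs · [r(3.5) + r(49/12) + r(14/3) + ...].
Sum ≈ 13.023.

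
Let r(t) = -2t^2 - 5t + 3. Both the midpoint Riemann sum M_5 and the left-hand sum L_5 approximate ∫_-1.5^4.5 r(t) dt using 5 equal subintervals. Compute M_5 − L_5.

M_5 = -88.56.
L_5 = -53.28.
M_5 − L_5 = -35.28.

-35.28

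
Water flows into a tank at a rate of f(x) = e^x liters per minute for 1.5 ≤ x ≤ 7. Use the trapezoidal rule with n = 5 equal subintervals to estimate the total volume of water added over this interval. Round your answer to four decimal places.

1200.1180

Δx = (7 − 1.5)/5 = 1.1.
f(1.5) ≈ 4.4817, f(2.6) ≈ 13.4637, f(3.7) ≈ 40.4473, f(4.8) ≈ 121.5104, f(5.9) ≈ 365.0375, f(7) ≈ 1096.6332.
T_5 = (Δx/2)·[f(x_0) + 2f(x_1) + ... + 2f(x_{4}) + f(x_5)].
Sum ≈ 1200.1180.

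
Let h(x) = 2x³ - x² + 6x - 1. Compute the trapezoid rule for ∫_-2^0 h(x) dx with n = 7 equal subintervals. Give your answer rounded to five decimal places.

-24.85714

Δx = (0 − (-2))/7 = 2/7.
h(-2) = -33, h(-12/7) = -8335/343, h(-10/7) = -5983/343, h(-8/7) = -4167/343, h(-6/7) = -2791/343, h(-4/7) = -1759/343, h(-2/7) = -975/343, h(0) = -1.
T_7 = (Δx/2)·[h(x_0) + 2h(x_1) + ... + 2h(x_{6}) + h(x_7)].
Sum ≈ -24.85714.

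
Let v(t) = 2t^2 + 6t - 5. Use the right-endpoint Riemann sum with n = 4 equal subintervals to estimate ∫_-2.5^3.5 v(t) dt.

Δt = (3.5 − (-2.5))/4 = 1.5.
Right endpoints: -1, 0.5, 2, 3.5.
v(-1) = -9, v(0.5) = -1.5, v(2) = 15, v(3.5) = 40.5.
Sum = Δt · [v(-1) + v(0.5) + v(2) + v(3.5)].
Sum = 67.5.

67.5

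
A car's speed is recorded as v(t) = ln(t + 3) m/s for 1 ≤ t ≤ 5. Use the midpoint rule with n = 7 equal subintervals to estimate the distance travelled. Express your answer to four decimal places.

Δt = (5 − 1)/7 = 4/7.
Midpoints: 9/7, 13/7, 17/7, 3, 25/7, 29/7, 33/7.
v(9/7) ≈ 1.4553, v(13/7) ≈ 1.5805, v(17/7) ≈ 1.6917, v(3) ≈ 1.7918, v(25/7) ≈ 1.8827, v(29/7) ≈ 1.9661, v(33/7) ≈ 2.0431.
Sum = Δt · [v(9/7) + v(13/7) + v(17/7) + ...].
Sum ≈ 7.0921.

7.0921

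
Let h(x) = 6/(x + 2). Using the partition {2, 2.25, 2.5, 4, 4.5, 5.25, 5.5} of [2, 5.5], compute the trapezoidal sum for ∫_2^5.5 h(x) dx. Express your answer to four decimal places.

3.7978

Subinterval widths: 0.25, 0.25, 1.5, 0.5, 0.75, 0.25.
h(2) = 1.5, h(2.25) = 24/17, h(2.5) = 4/3, h(4) = 1, h(4.5) = 12/13, h(5.25) = 24/29, h(5.5) = 0.8.
On each subinterval the trapezoid contributes (Δx_i/2)·[h(x_{i-1}) + h(x_i)].
Sum ≈ 3.7978.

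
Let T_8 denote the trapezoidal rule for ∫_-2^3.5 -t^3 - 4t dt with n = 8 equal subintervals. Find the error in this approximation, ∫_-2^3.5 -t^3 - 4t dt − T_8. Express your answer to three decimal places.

0.975

Exact integral: ∫_-2^3.5 f(t) dt = -50.015625.
T_8 ≈ -50.99048.
Error ≈ -50.015625 − (-50.99048) ≈ 0.975.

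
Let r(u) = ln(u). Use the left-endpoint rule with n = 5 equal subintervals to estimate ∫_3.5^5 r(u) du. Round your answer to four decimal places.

2.1084

Δu = (5 − 3.5)/5 = 0.3.
Left endpoints: 3.5, 3.8, 4.1, 4.4, 4.7.
r(3.5) ≈ 1.2528, r(3.8) ≈ 1.3350, r(4.1) ≈ 1.4110, r(4.4) ≈ 1.4816, r(4.7) ≈ 1.5476.
Sum = Δu · [r(3.5) + r(3.8) + r(4.1) + r(4.4) + r(4.7)].
Sum ≈ 2.1084.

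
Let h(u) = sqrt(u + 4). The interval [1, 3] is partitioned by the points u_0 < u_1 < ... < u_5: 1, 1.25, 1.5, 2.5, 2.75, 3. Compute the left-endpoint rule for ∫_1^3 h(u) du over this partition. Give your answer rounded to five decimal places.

Subinterval widths: 0.25, 0.25, 1, 0.25, 0.25.
Left endpoints: 1, 1.25, 1.5, 2.5, 2.75.
h(1) ≈ 2.23607, h(1.25) ≈ 2.29129, h(1.5) ≈ 2.34521, h(2.5) ≈ 2.54951, h(2.75) ≈ 2.59808.
Sum = Σ Δu_i · h(u_i).
Sum ≈ 4.76394.

4.76394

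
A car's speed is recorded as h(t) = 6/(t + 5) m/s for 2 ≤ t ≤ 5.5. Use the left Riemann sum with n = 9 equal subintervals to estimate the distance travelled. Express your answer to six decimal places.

2.489203

Δt = (5.5 − 2)/9 = 7/18.
Left endpoints: 2, 43/18, 25/9, 19/6, 32/9, 71/18, 13/3, 85/18, 46/9.
h(2) = 6/7, h(43/18) = 108/133, h(25/9) = 27/35, h(19/6) = 36/49, h(32/9) = 54/77, h(71/18) = 108/161, h(13/3) = 9/14, h(85/18) = 108/175, h(46/9) = 54/91.
Sum = Δt · [h(2) + h(43/18) + h(25/9) + ...].
Sum ≈ 2.489203.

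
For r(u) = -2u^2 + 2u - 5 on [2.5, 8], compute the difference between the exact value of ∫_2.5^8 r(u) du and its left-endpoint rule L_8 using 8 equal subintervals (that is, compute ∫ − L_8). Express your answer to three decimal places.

Exact integral: ∫_2.5^8 r(u) du ≈ -300.66667.
L_8 ≈ -265.61133.
Error ≈ -300.66667 − (-265.61133) ≈ -35.055.

-35.055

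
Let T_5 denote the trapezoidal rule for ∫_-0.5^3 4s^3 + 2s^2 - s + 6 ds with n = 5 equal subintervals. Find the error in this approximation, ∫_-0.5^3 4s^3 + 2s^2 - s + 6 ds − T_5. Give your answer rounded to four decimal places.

Exact integral: ∫_-0.5^3 f(s) ds ≈ 115.645833.
T_5 = 120.505.
Error ≈ 115.645833 − 120.505 ≈ -4.8592.

-4.8592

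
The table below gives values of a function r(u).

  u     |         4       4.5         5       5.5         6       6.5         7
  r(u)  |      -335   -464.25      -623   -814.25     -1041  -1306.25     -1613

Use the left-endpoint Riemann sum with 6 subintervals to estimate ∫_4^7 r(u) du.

Δu = 0.5.
Sum = 0.5·[(-335) + (-464.25) + (-623) + (-814.25) + (-1041) + (-1306.25)] = -2291.875.

-2291.875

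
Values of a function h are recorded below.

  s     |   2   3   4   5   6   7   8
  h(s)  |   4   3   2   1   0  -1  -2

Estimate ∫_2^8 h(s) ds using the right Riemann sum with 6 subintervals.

Δs = 1.
Sum = 1·[3 + 2 + 1 + 0 + (-1) + (-2)] = 3.

3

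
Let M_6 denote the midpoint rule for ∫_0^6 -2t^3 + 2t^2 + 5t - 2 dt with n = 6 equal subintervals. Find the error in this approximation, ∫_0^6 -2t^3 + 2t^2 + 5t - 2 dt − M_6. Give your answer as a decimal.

-8

Exact integral: ∫_0^6 f(t) dt = -426.
M_6 = -418.
Error = -426 − (-418) = -8.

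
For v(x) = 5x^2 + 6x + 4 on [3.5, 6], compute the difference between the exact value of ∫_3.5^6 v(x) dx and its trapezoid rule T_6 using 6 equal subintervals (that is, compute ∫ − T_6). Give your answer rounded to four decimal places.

-0.3617

Exact integral: ∫_3.5^6 v(x) dx ≈ 369.791667.
T_6 ≈ 370.153356.
Error ≈ 369.791667 − 370.153356 ≈ -0.3617.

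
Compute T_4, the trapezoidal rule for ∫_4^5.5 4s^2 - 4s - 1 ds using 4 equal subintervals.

106.640625

Δs = (5.5 − 4)/4 = 0.375.
f(4) = 47, f(4.375) = 58.0625, f(4.75) = 70.25, f(5.125) = 83.5625, f(5.5) = 98.
T_4 = (Δs/2)·[f(s_0) + 2f(s_1) + 2f(s_2) + 2f(s_3) + f(s_4)].
Sum = 106.640625.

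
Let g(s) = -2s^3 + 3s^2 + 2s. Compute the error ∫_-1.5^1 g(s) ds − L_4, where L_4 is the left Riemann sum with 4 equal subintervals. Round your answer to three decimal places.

Exact integral: ∫_-1.5^1 g(s) ds = 5.15625.
L_4 ≈ 8.23242.
Error ≈ 5.15625 − 8.23242 ≈ -3.076.

-3.076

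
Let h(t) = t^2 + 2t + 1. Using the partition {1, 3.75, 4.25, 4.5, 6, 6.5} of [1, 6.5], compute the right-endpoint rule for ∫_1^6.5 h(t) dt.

Subinterval widths: 2.75, 0.5, 0.25, 1.5, 0.5.
Right endpoints: 3.75, 4.25, 4.5, 6, 6.5.
h(3.75) = 22.5625, h(4.25) = 27.5625, h(4.5) = 30.25, h(6) = 49, h(6.5) = 56.25.
Sum = Σ Δt_i · h(t_i).
Sum = 185.015625.

185.015625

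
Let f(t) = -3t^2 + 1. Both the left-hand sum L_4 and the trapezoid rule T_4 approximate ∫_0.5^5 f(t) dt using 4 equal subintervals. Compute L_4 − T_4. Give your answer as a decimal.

41.765625

L_4 = -81.45703125.
T_4 = -123.22265625.
L_4 − T_4 = 41.765625.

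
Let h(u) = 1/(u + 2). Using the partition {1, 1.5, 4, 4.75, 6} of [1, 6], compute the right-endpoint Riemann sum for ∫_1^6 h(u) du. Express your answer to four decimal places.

Subinterval widths: 0.5, 2.5, 0.75, 1.25.
Right endpoints: 1.5, 4, 4.75, 6.
h(1.5) = 2/7, h(4) = 1/6, h(4.75) = 4/27, h(6) = 0.125.
Sum = Σ Δu_i · h(u_i).
Sum ≈ 0.8269.

0.8269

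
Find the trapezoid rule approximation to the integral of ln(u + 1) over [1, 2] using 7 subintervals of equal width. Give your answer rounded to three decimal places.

0.909

Δu = (2 − 1)/7 = 1/7.
f(1) ≈ 0.693, f(8/7) ≈ 0.762, f(9/7) ≈ 0.827, f(10/7) ≈ 0.887, f(11/7) ≈ 0.944, f(12/7) ≈ 0.999, f(13/7) ≈ 1.050, f(2) ≈ 1.099.
T_7 = (Δu/2)·[f(u_0) + 2f(u_1) + ... + 2f(u_{6}) + f(u_7)].
Sum ≈ 0.909.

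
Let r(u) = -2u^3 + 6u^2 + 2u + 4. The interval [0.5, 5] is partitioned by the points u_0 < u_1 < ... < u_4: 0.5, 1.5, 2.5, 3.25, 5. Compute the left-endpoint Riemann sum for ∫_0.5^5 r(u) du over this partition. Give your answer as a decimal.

Subinterval widths: 1, 1, 0.75, 1.75.
Left endpoints: 0.5, 1.5, 2.5, 3.25.
r(0.5) = 6.25, r(1.5) = 13.75, r(2.5) = 15.25, r(3.25) = 5.21875.
Sum = Σ Δu_i · r(u_i).
Sum = 40.5703125.

40.5703125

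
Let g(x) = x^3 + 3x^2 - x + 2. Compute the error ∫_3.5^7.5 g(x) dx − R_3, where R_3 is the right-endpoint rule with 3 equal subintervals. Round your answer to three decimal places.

Exact integral: ∫_3.5^7.5 g(x) dx = 1118.5.
R_3 ≈ 1479.61111.
Error ≈ 1118.5 − 1479.61111 ≈ -361.111.

-361.111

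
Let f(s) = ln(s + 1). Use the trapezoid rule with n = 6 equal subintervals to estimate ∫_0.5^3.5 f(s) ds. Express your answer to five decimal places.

Δs = (3.5 − 0.5)/6 = 0.5.
f(0.5) ≈ 0.40547, f(1) ≈ 0.69315, f(1.5) ≈ 0.91629, f(2) ≈ 1.09861, f(2.5) ≈ 1.25276, f(3) ≈ 1.38629, f(3.5) ≈ 1.50408.
T_6 = (Δs/2)·[f(s_0) + 2f(s_1) + ... + 2f(s_{5}) + f(s_6)].
Sum ≈ 3.15094.

3.15094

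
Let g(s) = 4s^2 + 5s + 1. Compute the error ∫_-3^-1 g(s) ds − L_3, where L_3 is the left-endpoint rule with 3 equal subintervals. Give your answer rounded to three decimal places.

-7.926

Exact integral: ∫_-3^-1 g(s) ds ≈ 16.66667.
L_3 ≈ 24.59259.
Error ≈ 16.66667 − 24.59259 ≈ -7.926.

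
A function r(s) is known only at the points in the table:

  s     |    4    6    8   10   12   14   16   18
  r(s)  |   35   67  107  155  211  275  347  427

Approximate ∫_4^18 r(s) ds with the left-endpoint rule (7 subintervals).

Δs = 2.
Sum = 2·[35 + 67 + 107 + 155 + 211 + 275 + 347] = 2394.

2394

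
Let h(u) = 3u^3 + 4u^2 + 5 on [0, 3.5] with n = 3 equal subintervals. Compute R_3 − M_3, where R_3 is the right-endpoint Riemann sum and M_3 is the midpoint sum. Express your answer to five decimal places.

127.13628

R_3 ≈ 306.5092593.
M_3 ≈ 179.3729745.
R_3 − M_3 ≈ 127.13628.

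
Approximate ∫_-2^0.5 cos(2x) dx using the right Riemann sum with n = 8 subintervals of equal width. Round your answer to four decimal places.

0.2275

Δx = (0.5 − (-2))/8 = 0.3125.
Right endpoints: -1.6875, -1.375, -1.0625, -0.75, -0.4375, -0.125, 0.1875, 0.5.
f(-1.6875) ≈ -0.9729, f(-1.375) ≈ -0.9243, f(-1.0625) ≈ -0.5263, f(-0.75) ≈ 0.0707, f(-0.4375) ≈ 0.6410, f(-0.125) ≈ 0.9689, f(0.1875) ≈ 0.9305, f(0.5) ≈ 0.5403.
Sum = Δx · [f(-1.6875) + f(-1.375) + f(-1.0625) + ...].
Sum ≈ 0.2275.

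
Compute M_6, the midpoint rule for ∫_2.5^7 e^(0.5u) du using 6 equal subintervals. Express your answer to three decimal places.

Δu = (7 − 2.5)/6 = 0.75.
Midpoints: 2.875, 3.625, 4.375, 5.125, 5.875, 6.625.
f(2.875) ≈ 4.210, f(3.625) ≈ 6.126, f(4.375) ≈ 8.913, f(5.125) ≈ 12.968, f(5.875) ≈ 18.869, f(6.625) ≈ 27.454.
Sum = Δu · [f(2.875) + f(3.625) + f(4.375) + ...].
Sum ≈ 58.904.

58.904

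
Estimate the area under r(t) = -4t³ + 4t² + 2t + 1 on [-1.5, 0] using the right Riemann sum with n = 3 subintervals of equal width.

4.75

Δt = (0 − (-1.5))/3 = 0.5.
Right endpoints: -1, -0.5, 0.
r(-1) = 7, r(-0.5) = 1.5, r(0) = 1.
Sum = Δt · [r(-1) + r(-0.5) + r(0)].
Sum = 4.75.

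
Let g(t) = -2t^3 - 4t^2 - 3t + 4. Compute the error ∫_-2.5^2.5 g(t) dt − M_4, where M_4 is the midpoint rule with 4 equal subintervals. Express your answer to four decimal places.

Exact integral: ∫_-2.5^2.5 g(t) dt ≈ -21.666667.
M_4 = -19.0625.
Error ≈ -21.666667 − (-19.0625) ≈ -2.6042.

-2.6042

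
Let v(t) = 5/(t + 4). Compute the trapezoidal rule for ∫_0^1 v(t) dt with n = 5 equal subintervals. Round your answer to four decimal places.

Δt = (1 − 0)/5 = 0.2.
v(0) = 1.25, v(0.2) = 25/21, v(0.4) = 25/22, v(0.6) = 25/23, v(0.8) = 25/24, v(1) = 1.
T_5 = (Δt/2)·[v(t_0) + 2v(t_1) + ... + 2v(t_{4}) + v(t_5)].
Sum ≈ 1.1161.

1.1161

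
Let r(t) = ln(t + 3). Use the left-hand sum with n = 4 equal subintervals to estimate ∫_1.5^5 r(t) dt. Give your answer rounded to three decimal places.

Δt = (5 − 1.5)/4 = 0.875.
Left endpoints: 1.5, 2.375, 3.25, 4.125.
r(1.5) ≈ 1.504, r(2.375) ≈ 1.682, r(3.25) ≈ 1.833, r(4.125) ≈ 1.964.
Sum = Δt · [r(1.5) + r(2.375) + r(3.25) + r(4.125)].
Sum ≈ 6.109.

6.109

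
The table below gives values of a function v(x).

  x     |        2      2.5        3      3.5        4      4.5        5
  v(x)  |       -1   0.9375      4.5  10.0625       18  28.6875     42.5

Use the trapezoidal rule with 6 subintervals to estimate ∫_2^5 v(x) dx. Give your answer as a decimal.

Δx = 0.5.
T_6 = (0.5/2)·[(-1) + 2·0.9375 + 2·4.5 + 2·10.0625 + 2·18 + 2·28.6875 + 42.5] = 41.46875.

41.46875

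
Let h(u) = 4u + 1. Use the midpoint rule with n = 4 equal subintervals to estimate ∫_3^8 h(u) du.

115

Δu = (8 − 3)/4 = 1.25.
Midpoints: 3.625, 4.875, 6.125, 7.375.
h(3.625) = 15.5, h(4.875) = 20.5, h(6.125) = 25.5, h(7.375) = 30.5.
Sum = Δu · [h(3.625) + h(4.875) + h(6.125) + h(7.375)].
Sum = 115.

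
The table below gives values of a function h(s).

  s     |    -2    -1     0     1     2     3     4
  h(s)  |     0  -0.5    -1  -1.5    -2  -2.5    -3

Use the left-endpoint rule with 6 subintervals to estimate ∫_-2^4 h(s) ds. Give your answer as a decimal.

Δs = 1.
Sum = 1·[0 + (-0.5) + (-1) + (-1.5) + (-2) + (-2.5)] = -7.5.

-7.5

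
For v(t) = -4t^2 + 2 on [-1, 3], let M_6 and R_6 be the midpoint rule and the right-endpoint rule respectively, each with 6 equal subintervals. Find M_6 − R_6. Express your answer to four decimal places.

M_6 ≈ -28.740741.
R_6 ≈ -41.185185.
M_6 − R_6 ≈ 12.4444.

12.4444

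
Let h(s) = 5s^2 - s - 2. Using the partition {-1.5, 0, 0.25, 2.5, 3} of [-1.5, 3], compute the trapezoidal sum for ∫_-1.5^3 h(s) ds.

Subinterval widths: 1.5, 0.25, 2.25, 0.5.
h(-1.5) = 10.75, h(0) = -2, h(0.25) = -1.9375, h(2.5) = 26.75, h(3) = 40.
On each subinterval the trapezoid contributes (Δs_i/2)·[h(s_{i-1}) + h(s_i)].
Sum = 50.671875.

50.671875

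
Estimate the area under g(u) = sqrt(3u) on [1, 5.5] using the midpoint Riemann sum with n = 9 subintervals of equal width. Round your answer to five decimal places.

13.74450

Δu = (5.5 − 1)/9 = 0.5.
Midpoints: 1.25, 1.75, 2.25, 2.75, 3.25, 3.75, 4.25, 4.75, 5.25.
g(1.25) ≈ 1.93649, g(1.75) ≈ 2.29129, g(2.25) ≈ 2.59808, g(2.75) ≈ 2.87228, g(3.25) ≈ 3.12250, g(3.75) ≈ 3.35410, g(4.25) ≈ 3.57071, g(4.75) ≈ 3.77492, g(5.25) ≈ 3.96863.
Sum = Δu · [g(1.25) + g(1.75) + g(2.25) + ...].
Sum ≈ 13.74450.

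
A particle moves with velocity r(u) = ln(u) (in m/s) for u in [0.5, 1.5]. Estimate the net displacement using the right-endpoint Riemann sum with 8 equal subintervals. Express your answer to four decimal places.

0.0217

Δu = (1.5 − 0.5)/8 = 0.125.
Right endpoints: 0.625, 0.75, 0.875, 1, 1.125, 1.25, 1.375, 1.5.
r(0.625) ≈ -0.4700, r(0.75) ≈ -0.2877, r(0.875) ≈ -0.1335, r(1) ≈ 0.0000, r(1.125) ≈ 0.1178, r(1.25) ≈ 0.2231, r(1.375) ≈ 0.3185, r(1.5) ≈ 0.4055.
Sum = Δu · [r(0.625) + r(0.75) + r(0.875) + ...].
Sum ≈ 0.0217.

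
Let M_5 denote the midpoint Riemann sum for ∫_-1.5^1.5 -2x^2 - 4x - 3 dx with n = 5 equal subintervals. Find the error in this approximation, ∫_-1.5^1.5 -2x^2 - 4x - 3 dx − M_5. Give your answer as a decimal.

-0.18

Exact integral: ∫_-1.5^1.5 f(x) dx = -13.5.
M_5 = -13.32.
Error = -13.5 − (-13.32) = -0.18.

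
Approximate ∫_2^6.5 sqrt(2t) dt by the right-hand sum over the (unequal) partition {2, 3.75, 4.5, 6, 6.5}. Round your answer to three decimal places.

Subinterval widths: 1.75, 0.75, 1.5, 0.5.
Right endpoints: 3.75, 4.5, 6, 6.5.
f(3.75) ≈ 2.739, f(4.5) ≈ 3.000, f(6) ≈ 3.464, f(6.5) ≈ 3.606.
Sum = Σ Δt_i · f(t_i).
Sum ≈ 14.042.

14.042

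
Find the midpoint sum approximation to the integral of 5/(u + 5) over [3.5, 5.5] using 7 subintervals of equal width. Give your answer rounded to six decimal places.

Δu = (5.5 − 3.5)/7 = 2/7.
Midpoints: 51/14, 55/14, 59/14, 4.5, 67/14, 71/14, 75/14.
f(51/14) = 70/121, f(55/14) = 0.56, f(59/14) = 70/129, f(4.5) = 10/19, f(67/14) = 70/137, f(71/14) = 70/141, f(75/14) = 14/29.
Sum = Δu · [f(51/14) + f(55/14) + f(59/14) + ...].
Sum ≈ 1.056464.

1.056464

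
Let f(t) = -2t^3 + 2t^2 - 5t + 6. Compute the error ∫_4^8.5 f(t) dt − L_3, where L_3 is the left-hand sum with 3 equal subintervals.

-697.78125

Exact integral: ∫_4^8.5 f(t) dt = -2228.90625.
L_3 = -1531.125.
Error = -2228.90625 − (-1531.125) = -697.78125.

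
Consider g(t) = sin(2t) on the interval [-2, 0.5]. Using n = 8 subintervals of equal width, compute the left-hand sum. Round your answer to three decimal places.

-0.591

Δt = (0.5 − (-2))/8 = 0.3125.
Left endpoints: -2, -1.6875, -1.375, -1.0625, -0.75, -0.4375, -0.125, 0.1875.
g(-2) ≈ 0.757, g(-1.6875) ≈ 0.231, g(-1.375) ≈ -0.382, g(-1.0625) ≈ -0.850, g(-0.75) ≈ -0.997, g(-0.4375) ≈ -0.768, g(-0.125) ≈ -0.247, g(0.1875) ≈ 0.366.
Sum = Δt · [g(-2) + g(-1.6875) + g(-1.375) + ...].
Sum ≈ -0.591.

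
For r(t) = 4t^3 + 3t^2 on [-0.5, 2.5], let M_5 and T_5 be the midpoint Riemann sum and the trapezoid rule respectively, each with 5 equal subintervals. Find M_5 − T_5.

M_5 = 53.4.
T_5 = 57.45.
M_5 − T_5 = -4.05.

-4.05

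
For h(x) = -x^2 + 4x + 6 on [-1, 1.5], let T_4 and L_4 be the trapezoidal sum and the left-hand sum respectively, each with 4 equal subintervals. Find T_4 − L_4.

T_4 = 15.87890625.
L_4 = 13.14453125.
T_4 − L_4 = 2.734375.

2.734375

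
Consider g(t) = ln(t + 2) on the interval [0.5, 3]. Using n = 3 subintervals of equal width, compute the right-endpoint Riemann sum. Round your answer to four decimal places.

3.5338

Δt = (3 − 0.5)/3 = 5/6.
Right endpoints: 4/3, 13/6, 3.
g(4/3) ≈ 1.2040, g(13/6) ≈ 1.4271, g(3) ≈ 1.6094.
Sum = Δt · [g(4/3) + g(13/6) + g(3)].
Sum ≈ 3.5338.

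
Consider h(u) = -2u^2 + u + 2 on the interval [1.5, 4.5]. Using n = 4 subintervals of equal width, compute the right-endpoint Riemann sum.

-56.4375

Δu = (4.5 − 1.5)/4 = 0.75.
Right endpoints: 2.25, 3, 3.75, 4.5.
h(2.25) = -5.875, h(3) = -13, h(3.75) = -22.375, h(4.5) = -34.
Sum = Δu · [h(2.25) + h(3) + h(3.75) + h(4.5)].
Sum = -56.4375.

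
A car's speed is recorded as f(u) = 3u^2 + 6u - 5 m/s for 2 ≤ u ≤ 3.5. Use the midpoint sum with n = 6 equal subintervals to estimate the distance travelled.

52.1015625

Δu = (3.5 − 2)/6 = 0.25.
Midpoints: 2.125, 2.375, 2.625, 2.875, 3.125, 3.375.
f(2.125) = 21.296875, f(2.375) = 26.171875, f(2.625) = 31.421875, f(2.875) = 37.046875, f(3.125) = 43.046875, f(3.375) = 49.421875.
Sum = Δu · [f(2.125) + f(2.375) + f(2.625) + ...].
Sum = 52.1015625.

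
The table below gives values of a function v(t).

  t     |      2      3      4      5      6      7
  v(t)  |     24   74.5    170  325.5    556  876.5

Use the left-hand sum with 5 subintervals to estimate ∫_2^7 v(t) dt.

1150

Δt = 1.
Sum = 1·[24 + 74.5 + 170 + 325.5 + 556] = 1150.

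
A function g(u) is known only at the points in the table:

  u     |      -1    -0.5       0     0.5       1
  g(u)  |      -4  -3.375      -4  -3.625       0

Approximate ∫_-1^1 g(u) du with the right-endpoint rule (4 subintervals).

-5.5

Δu = 0.5.
Sum = 0.5·[(-3.375) + (-4) + (-3.625) + 0] = -5.5.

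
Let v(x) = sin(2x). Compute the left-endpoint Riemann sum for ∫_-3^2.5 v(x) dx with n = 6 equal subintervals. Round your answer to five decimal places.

Δx = (2.5 − (-3))/6 = 11/12.
Left endpoints: -3, -25/12, -7/6, -0.25, 2/3, 19/12.
v(-3) ≈ 0.27942, v(-25/12) ≈ 0.85475, v(-7/6) ≈ -0.72309, v(-0.25) ≈ -0.47943, v(2/3) ≈ 0.97194, v(19/12) ≈ -0.02507.
Sum = Δx · [v(-3) + v(-25/12) + v(-7/6) + ...].
Sum ≈ 0.80531.

0.80531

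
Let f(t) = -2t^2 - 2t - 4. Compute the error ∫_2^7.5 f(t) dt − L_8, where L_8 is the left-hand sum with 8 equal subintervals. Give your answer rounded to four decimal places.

-38.8366

Exact integral: ∫_2^7.5 f(t) dt ≈ -350.166667.
L_8 ≈ -311.330078.
Error ≈ -350.166667 − (-311.330078) ≈ -38.8366.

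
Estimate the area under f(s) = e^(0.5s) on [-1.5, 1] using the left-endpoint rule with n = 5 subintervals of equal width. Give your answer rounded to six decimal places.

2.070862

Δs = (1 − (-1.5))/5 = 0.5.
Left endpoints: -1.5, -1, -0.5, 0, 0.5.
f(-1.5) ≈ 0.472367, f(-1) ≈ 0.606531, f(-0.5) ≈ 0.778801, f(0) ≈ 1.000000, f(0.5) ≈ 1.284025.
Sum = Δs · [f(-1.5) + f(-1) + f(-0.5) + f(0) + f(0.5)].
Sum ≈ 2.070862.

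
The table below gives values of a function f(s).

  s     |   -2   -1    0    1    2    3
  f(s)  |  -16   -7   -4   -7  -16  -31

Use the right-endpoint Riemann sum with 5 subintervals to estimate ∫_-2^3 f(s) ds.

-65

Δs = 1.
Sum = 1·[(-7) + (-4) + (-7) + (-16) + (-31)] = -65.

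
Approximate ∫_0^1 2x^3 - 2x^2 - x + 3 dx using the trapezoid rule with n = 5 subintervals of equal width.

2.34

Δx = (1 − 0)/5 = 0.2.
f(0) = 3, f(0.2) = 2.736, f(0.4) = 2.408, f(0.6) = 2.112, f(0.8) = 1.944, f(1) = 2.
T_5 = (Δx/2)·[f(x_0) + 2f(x_1) + ... + 2f(x_{4}) + f(x_5)].
Sum = 2.34.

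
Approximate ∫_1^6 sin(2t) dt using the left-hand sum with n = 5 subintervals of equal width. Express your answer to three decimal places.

0.318

Δt = (6 − 1)/5 = 1.
Left endpoints: 1, 2, 3, 4, 5.
f(1) ≈ 0.909, f(2) ≈ -0.757, f(3) ≈ -0.279, f(4) ≈ 0.989, f(5) ≈ -0.544.
Sum = Δt · [f(1) + f(2) + f(3) + f(4) + f(5)].
Sum ≈ 0.318.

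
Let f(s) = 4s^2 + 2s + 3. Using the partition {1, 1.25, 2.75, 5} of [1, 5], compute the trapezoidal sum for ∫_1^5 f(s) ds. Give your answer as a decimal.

Subinterval widths: 0.25, 1.5, 2.25.
f(1) = 9, f(1.25) = 11.75, f(2.75) = 38.75, f(5) = 113.
On each subinterval the trapezoid contributes (Δs_i/2)·[f(s_{i-1}) + f(s_i)].
Sum = 211.1875.

211.1875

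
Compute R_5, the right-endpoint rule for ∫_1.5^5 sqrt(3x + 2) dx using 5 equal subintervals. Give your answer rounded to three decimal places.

12.435

Δx = (5 − 1.5)/5 = 0.7.
Right endpoints: 2.2, 2.9, 3.6, 4.3, 5.
f(2.2) ≈ 2.933, f(2.9) ≈ 3.271, f(3.6) ≈ 3.578, f(4.3) ≈ 3.860, f(5) ≈ 4.123.
Sum = Δx · [f(2.2) + f(2.9) + f(3.6) + f(4.3) + f(5)].
Sum ≈ 12.435.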